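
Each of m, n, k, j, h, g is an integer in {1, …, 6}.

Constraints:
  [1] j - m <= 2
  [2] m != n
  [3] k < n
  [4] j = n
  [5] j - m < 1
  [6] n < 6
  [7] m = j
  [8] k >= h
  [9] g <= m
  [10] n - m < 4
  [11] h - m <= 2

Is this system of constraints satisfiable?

Unsatisfiable

From constraints 4 and 7, m = j = n, so m = n. But constraint 2 says m ≠ n. Contradiction.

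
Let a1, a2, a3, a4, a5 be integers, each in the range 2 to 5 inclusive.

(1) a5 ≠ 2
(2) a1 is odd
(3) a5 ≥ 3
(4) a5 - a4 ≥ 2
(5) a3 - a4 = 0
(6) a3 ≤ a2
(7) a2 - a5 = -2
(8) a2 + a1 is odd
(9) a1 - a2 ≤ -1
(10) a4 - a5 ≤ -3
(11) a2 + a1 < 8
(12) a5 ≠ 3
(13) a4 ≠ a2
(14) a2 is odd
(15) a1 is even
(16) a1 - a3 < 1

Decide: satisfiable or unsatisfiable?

Unsatisfiable

Constraint 14 makes a2 odd and constraint 2 makes a1 odd, so a2 + a1 must be even. Constraint 8 says a2 + a1 is odd — contradiction.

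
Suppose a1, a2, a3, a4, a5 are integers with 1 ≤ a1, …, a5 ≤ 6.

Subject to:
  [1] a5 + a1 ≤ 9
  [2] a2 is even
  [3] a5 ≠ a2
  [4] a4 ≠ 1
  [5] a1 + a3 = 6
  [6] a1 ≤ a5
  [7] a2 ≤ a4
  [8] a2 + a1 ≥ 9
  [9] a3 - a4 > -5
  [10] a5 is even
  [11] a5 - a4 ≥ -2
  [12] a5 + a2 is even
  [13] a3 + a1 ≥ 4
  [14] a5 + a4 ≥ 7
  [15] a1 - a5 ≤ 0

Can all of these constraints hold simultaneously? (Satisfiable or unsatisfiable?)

Satisfiable

The assignment a1 = 3, a2 = 6, a3 = 3, a4 = 6, a5 = 4 works:
  constraint 1 holds since a5 + a1 = 7.
  constraint 5 holds since a1 + a3 = 6.
The rest check out directly.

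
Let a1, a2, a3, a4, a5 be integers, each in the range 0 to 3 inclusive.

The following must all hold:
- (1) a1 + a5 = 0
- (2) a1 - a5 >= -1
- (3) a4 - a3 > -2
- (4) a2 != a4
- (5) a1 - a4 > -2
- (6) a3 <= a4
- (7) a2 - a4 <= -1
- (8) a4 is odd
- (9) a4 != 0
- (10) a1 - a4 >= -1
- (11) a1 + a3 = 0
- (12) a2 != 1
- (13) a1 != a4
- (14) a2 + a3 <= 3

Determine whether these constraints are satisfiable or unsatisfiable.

One satisfying assignment is a1 = 0, a2 = 0, a3 = 0, a4 = 1, a5 = 0.
For the less obvious constraints — constraint 1: a1 + a5 = 0; constraint 2: a1 - a5 = 0; constraint 3: a4 - a3 = 1 — and the others hold by inspection.

Satisfiable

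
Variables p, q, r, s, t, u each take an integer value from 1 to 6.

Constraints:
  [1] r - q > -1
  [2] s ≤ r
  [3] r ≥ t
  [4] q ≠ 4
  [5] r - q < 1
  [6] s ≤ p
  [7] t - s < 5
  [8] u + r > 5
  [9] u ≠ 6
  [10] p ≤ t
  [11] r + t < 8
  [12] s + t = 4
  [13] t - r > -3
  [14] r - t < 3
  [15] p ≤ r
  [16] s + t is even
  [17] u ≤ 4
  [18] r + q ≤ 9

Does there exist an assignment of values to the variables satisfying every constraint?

The assignment p = 2, q = 3, r = 3, s = 1, t = 3, u = 4 works:
  constraint 1 holds since r - q = 0.
  constraint 5 holds since r - q = 0.
The rest check out directly.

Satisfiable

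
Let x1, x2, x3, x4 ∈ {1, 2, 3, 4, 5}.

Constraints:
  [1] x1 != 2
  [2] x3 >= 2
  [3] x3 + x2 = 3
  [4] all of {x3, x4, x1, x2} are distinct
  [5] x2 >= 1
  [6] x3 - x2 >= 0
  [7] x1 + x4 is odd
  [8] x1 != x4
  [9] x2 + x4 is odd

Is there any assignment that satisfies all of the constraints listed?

Satisfiable

Try x1 = 3, x2 = 1, x3 = 2, x4 = 4.
Check constraint 3: x3 + x2 = 3; constraint 4: values 2, 4, 3, 1 are distinct; constraint 6: x3 - x2 = 1. The remaining constraints are straightforward to verify.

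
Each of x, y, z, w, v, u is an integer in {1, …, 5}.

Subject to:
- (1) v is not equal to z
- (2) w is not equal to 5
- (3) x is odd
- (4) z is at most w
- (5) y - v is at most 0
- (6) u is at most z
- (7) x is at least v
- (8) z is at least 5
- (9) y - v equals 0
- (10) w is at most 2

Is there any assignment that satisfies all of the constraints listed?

Unsatisfiable

From constraint 8: z ≥ 5. From constraints 4 and 10: z ≤ w and w ≤ 2, so z ≤ 2. But 2 < 5, so no value of z works.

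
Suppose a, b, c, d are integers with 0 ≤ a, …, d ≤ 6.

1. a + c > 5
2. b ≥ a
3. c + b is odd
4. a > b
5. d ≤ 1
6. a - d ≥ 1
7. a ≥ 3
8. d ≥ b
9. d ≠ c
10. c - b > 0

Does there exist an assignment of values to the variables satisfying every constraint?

Unsatisfiable

From constraints 2 and 7: b ≥ a and a ≥ 3, so b ≥ 3. From constraints 5 and 8: b ≤ d and d ≤ 1, so b ≤ 1. But 1 < 3, so no value of b works.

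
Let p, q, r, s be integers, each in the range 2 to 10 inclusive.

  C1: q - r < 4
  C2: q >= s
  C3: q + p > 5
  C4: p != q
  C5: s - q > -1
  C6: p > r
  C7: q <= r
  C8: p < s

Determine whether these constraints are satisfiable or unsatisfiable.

Unsatisfiable

Constraints 2, 6, 7, and 8 give q ≤ r, r < p, p < s, s ≤ q. Chaining: q ≤ r < p < s ≤ q, which forces q < q — impossible.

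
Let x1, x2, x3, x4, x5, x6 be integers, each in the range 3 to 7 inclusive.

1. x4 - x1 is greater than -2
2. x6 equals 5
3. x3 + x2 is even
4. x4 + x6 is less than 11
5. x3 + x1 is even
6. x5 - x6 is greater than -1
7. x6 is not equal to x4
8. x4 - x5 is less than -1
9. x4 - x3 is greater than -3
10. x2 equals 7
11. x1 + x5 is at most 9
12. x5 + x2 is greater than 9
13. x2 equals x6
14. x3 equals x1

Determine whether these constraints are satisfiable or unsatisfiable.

Constraint 10 fixes x2 = 7 and constraint 2 fixes x6 = 5, but constraint 13 requires x2 = x6. Since 7 ≠ 5, contradiction.

Unsatisfiable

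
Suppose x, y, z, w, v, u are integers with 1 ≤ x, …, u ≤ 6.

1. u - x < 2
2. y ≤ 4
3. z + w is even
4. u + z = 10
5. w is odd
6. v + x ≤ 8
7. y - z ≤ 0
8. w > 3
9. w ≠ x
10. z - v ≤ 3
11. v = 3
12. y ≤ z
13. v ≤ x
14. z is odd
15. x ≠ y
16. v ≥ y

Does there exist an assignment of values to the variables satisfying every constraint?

Satisfiable

Setting (x, y, z, w, v, u) = (4, 3, 5, 5, 3, 5) satisfies everything: constraint 1: u - x = 1; constraint 4: u + z = 10; constraint 6: v + x = 7, and the others follow.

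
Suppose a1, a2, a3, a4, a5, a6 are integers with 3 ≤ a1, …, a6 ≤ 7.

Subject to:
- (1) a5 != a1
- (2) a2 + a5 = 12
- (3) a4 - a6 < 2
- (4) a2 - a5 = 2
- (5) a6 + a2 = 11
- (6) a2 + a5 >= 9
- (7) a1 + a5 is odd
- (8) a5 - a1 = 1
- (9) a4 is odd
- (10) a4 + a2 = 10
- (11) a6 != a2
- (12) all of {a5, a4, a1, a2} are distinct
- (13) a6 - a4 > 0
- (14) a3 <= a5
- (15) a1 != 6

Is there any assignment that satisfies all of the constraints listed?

Setting (a1, a2, a3, a4, a5, a6) = (4, 7, 5, 3, 5, 4) satisfies everything: constraint 2: a2 + a5 = 12; constraint 3: a4 - a6 = -1, and the others follow.

Satisfiable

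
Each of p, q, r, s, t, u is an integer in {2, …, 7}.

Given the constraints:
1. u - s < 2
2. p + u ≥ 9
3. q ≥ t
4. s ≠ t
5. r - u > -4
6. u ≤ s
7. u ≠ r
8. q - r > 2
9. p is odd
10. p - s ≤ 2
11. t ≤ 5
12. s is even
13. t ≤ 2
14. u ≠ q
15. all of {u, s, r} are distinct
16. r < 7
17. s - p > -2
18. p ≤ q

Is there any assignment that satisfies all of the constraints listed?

Satisfiable

The assignment p = 5, q = 7, r = 3, s = 6, t = 2, u = 5 works:
  constraint 1 holds since u - s = -1.
  constraint 2 holds since p + u = 10.
The rest check out directly.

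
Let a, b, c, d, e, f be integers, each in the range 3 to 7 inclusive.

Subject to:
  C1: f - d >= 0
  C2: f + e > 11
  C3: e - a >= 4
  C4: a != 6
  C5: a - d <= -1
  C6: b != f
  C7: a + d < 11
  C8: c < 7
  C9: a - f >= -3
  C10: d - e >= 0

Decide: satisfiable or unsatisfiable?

Unsatisfiable

Constraints 1, 3, 9, and 10 give a − f ≥ -3, f − d ≥ 0, d − e ≥ 0, e − a ≥ 4.
Adding all 4 inequalities: the left sides telescope to 0, and the right sides sum to (-3) + 0 + 0 + 4 = 1. So 0 ≥ 1, which is false.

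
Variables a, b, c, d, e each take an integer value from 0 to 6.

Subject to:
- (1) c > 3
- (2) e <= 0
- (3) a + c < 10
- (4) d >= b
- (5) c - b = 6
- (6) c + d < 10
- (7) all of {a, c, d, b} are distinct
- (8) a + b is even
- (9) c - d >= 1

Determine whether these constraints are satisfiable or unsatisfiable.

The assignment a = 2, b = 0, c = 6, d = 3, e = 0 works:
  constraint 3 holds since a + c = 8.
  constraint 5 holds since c - b = 6.
The rest check out directly.

Satisfiable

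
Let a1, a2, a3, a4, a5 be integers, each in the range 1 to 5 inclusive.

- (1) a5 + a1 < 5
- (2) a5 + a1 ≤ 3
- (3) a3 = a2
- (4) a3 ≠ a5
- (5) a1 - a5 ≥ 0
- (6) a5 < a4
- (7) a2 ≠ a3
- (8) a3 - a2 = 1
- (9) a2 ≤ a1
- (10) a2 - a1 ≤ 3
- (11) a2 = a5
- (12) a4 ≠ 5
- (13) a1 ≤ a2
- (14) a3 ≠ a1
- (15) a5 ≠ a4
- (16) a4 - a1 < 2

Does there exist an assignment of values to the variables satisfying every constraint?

Unsatisfiable

From constraints 3 and 11, a3 = a2 = a5, so a3 = a5. But constraint 4 says a3 ≠ a5. Contradiction.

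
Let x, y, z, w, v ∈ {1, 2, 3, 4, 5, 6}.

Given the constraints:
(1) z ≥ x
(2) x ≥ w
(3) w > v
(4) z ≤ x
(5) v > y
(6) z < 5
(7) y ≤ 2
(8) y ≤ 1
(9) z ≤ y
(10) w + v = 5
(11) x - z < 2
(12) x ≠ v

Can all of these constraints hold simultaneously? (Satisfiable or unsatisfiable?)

Constraints 1, 2, 3, 5, and 9 give z ≤ y, y < v, v < w, w ≤ x, x ≤ z. Chaining: z ≤ y < v < w ≤ x ≤ z, which forces z < z — impossible.

Unsatisfiable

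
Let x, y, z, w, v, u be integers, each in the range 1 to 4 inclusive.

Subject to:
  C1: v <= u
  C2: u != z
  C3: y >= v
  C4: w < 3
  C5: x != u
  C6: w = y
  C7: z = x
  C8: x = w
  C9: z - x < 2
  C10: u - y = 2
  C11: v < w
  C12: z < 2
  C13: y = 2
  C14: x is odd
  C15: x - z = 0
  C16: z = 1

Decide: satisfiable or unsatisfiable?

Constraint 16 fixes z = 1 and constraint 13 fixes y = 2. Constraints 6, 7, and 8 give z = x = w = y, so z = y. But 1 ≠ 2 — contradiction.

Unsatisfiable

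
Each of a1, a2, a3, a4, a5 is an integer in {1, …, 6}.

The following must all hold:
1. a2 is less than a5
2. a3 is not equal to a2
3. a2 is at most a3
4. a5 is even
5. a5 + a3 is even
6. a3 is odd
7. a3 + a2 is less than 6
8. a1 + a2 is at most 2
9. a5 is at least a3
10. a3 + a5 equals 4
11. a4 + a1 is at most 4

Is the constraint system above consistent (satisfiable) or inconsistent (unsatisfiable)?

Constraint 4 makes a5 even and constraint 6 makes a3 odd, so a5 + a3 must be odd. Constraint 5 says a5 + a3 is even — contradiction.

Unsatisfiable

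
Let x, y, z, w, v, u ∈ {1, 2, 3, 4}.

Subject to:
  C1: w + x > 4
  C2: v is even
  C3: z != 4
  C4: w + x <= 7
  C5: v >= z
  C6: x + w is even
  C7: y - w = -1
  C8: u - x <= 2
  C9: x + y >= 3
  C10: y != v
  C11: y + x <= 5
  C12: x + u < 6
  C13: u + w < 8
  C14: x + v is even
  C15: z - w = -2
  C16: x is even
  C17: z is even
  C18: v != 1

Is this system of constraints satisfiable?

Try x = 2, y = 3, z = 2, w = 4, v = 4, u = 3.
Check constraint 1: w + x = 6; constraint 4: w + x = 6; constraint 7: y - w = -1. The remaining constraints are straightforward to verify.

Satisfiable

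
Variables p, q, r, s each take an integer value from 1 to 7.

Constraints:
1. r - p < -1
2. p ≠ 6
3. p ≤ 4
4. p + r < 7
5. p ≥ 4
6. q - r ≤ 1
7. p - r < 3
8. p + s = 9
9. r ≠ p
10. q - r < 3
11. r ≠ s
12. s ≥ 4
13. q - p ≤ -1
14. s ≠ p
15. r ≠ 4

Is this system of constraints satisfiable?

Satisfiable

Take p = 4, q = 3, r = 2, s = 5. Then constraint 1: r - p = -2; constraint 4: p + r = 6, and every other listed constraint is also met.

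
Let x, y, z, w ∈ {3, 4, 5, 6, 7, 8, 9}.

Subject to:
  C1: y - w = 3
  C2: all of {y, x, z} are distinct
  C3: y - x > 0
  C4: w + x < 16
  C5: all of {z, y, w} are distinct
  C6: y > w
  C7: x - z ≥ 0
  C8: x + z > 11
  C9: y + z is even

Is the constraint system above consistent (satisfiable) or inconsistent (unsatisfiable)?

Take x = 8, y = 9, z = 5, w = 6. Then constraint 1: y - w = 3; constraint 3: y - x = 1; constraint 4: w + x = 14, and every other listed constraint is also met.

Satisfiable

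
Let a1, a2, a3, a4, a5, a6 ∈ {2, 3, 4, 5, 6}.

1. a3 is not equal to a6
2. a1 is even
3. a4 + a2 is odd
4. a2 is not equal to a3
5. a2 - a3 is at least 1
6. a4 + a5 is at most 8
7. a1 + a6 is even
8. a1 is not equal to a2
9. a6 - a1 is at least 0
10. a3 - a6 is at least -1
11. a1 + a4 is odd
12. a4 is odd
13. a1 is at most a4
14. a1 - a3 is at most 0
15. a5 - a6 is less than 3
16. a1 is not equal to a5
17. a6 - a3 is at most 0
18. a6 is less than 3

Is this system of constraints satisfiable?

Setting (a1, a2, a3, a4, a5, a6) = (2, 6, 3, 5, 3, 2) satisfies everything: constraint 5: a2 - a3 = 3; constraint 6: a4 + a5 = 8, and the others follow.

Satisfiable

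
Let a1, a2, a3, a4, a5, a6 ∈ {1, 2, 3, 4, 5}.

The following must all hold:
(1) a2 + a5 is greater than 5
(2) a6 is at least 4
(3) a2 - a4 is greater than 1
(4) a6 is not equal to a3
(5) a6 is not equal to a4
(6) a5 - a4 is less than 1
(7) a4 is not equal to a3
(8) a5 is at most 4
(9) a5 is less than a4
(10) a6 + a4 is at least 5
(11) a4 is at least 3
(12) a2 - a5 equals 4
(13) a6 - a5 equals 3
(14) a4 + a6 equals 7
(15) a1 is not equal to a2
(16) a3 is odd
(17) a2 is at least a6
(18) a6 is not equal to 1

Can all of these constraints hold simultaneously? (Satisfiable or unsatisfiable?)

The assignment a1 = 1, a2 = 5, a3 = 1, a4 = 3, a5 = 1, a6 = 4 works:
  constraint 1 holds since a2 + a5 = 6.
  constraint 3 holds since a2 - a4 = 2.
  constraint 6 holds since a5 - a4 = -2.
The rest check out directly.

Satisfiable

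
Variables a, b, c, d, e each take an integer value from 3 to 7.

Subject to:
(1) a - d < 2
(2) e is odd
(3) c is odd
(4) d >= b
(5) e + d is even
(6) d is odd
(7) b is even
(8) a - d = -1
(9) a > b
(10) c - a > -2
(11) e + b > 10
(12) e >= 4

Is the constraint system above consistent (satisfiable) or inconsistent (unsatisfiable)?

Take a = 6, b = 4, c = 7, d = 7, e = 7. Then constraint 1: a - d = -1; constraint 8: a - d = -1; constraint 10: c - a = 1, and every other listed constraint is also met.

Satisfiable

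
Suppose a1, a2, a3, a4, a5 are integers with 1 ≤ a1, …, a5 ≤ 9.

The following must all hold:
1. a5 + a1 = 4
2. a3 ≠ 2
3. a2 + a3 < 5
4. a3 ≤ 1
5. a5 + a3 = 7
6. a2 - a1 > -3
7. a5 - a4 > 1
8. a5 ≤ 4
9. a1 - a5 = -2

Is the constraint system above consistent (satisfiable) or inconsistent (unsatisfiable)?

Unsatisfiable

From constraint 8: a5 ≤ 4. From constraint 4: a3 ≤ 1. Hence a5 + a3 ≤ 5. But constraint 5 requires a5 + a3 = 7, and 7 > 5. Contradiction.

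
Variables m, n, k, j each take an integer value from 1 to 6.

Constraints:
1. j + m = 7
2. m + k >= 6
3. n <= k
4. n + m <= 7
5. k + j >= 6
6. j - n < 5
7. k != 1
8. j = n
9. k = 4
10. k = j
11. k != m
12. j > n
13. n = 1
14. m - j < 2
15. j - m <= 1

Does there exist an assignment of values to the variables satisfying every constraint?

Unsatisfiable

Constraint 9 fixes k = 4 and constraint 13 fixes n = 1. Constraints 8 and 10 give k = j = n, so k = n. But 4 ≠ 1 — contradiction.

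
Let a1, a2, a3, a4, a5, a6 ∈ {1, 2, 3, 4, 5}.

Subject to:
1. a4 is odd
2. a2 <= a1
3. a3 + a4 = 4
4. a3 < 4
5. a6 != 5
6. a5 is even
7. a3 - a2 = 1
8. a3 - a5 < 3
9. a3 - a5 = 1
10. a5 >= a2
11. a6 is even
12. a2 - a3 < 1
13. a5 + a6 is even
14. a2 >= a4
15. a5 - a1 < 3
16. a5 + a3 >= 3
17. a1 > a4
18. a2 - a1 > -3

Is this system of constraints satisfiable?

Satisfiable

One satisfying assignment is a1 = 2, a2 = 2, a3 = 3, a4 = 1, a5 = 2, a6 = 2.
For the less obvious constraints — constraint 3: a3 + a4 = 4; constraint 7: a3 - a2 = 1; constraint 8: a3 - a5 = 1 — and the others hold by inspection.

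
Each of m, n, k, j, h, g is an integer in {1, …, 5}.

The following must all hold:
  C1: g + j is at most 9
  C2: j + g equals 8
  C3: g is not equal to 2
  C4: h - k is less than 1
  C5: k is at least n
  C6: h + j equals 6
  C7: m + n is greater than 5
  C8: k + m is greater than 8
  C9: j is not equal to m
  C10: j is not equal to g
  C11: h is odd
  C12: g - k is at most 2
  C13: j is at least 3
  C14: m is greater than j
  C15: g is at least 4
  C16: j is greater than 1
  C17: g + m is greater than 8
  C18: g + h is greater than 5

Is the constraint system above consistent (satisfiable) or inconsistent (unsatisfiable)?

Setting (m, n, k, j, h, g) = (5, 3, 4, 3, 3, 5) satisfies everything: constraint 1: g + j = 8; constraint 2: j + g = 8, and the others follow.

Satisfiable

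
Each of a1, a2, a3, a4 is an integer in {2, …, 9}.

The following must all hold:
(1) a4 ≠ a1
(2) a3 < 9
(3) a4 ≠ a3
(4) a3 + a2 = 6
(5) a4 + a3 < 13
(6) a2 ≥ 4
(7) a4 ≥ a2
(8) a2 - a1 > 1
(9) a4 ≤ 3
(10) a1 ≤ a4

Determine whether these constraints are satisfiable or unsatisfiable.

From constraint 6: a2 ≥ 4. From constraints 7 and 9: a2 ≤ a4 and a4 ≤ 3, so a2 ≤ 3. But 3 < 4, so no value of a2 works.

Unsatisfiable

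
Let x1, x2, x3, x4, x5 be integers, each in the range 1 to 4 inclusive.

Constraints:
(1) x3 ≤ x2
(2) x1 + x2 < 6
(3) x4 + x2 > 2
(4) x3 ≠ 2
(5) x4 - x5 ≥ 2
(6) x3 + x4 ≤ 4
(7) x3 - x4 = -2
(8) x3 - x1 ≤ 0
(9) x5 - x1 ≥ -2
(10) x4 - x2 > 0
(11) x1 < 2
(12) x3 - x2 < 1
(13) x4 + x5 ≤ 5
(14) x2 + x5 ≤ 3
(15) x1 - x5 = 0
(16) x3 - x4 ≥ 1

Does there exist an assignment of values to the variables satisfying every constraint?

Constraints 5, 8, 9, and 16 give x4 − x5 ≥ 2, x5 − x1 ≥ -2, x1 − x3 ≥ 0, x3 − x4 ≥ 1.
Adding all 4 inequalities: the left sides telescope to 0, and the right sides sum to 2 + (-2) + 0 + 1 = 1. So 0 ≥ 1, which is false.

Unsatisfiable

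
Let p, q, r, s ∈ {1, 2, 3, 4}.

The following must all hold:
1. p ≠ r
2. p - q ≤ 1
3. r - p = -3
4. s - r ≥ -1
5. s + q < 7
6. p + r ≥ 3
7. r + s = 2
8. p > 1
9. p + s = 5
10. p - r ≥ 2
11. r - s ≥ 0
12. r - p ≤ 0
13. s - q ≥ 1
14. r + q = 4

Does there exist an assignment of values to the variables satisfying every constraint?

Unsatisfiable

Constraints 2, 10, 11, and 13 give p − r ≥ 2, r − s ≥ 0, s − q ≥ 1, q − p ≥ -1.
Adding all 4 inequalities: the left sides telescope to 0, and the right sides sum to 2 + 0 + 1 + (-1) = 2. So 0 ≥ 2, which is false.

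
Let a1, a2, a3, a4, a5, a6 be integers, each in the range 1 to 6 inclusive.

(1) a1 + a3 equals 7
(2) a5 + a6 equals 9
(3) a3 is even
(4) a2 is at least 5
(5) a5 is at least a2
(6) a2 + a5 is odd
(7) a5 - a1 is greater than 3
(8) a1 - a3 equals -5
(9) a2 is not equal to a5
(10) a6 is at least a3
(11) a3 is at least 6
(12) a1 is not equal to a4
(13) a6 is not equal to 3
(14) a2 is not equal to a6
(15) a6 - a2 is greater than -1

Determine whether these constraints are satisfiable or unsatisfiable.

Unsatisfiable

From constraints 4 and 5: a5 ≥ a2 ≥ 5. From constraints 10 and 11: a6 ≥ a3 ≥ 6. Hence a5 + a6 ≥ 11. But constraint 2 requires a5 + a6 = 9, and 9 < 11. Contradiction.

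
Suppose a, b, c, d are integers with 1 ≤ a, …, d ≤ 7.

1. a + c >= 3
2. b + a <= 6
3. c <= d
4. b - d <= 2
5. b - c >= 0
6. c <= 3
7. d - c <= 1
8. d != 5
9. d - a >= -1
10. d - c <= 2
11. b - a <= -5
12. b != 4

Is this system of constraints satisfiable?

Constraints 5, 9, 10, and 11 give a − b ≥ 5, b − c ≥ 0, c − d ≥ -2, d − a ≥ -1.
Adding all 4 inequalities: the left sides telescope to 0, and the right sides sum to 5 + 0 + (-2) + (-1) = 2. So 0 ≥ 2, which is false.

Unsatisfiable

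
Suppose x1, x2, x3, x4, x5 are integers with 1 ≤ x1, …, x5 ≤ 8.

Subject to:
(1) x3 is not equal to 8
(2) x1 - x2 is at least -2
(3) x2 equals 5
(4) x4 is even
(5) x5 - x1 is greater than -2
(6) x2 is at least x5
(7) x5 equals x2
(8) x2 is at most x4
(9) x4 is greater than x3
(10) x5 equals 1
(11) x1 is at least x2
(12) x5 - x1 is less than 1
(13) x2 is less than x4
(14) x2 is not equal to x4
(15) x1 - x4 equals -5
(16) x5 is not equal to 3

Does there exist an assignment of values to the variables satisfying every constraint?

Constraint 10 fixes x5 = 1 and constraint 3 fixes x2 = 5, but constraint 7 requires x5 = x2. Since 1 ≠ 5, contradiction.

Unsatisfiable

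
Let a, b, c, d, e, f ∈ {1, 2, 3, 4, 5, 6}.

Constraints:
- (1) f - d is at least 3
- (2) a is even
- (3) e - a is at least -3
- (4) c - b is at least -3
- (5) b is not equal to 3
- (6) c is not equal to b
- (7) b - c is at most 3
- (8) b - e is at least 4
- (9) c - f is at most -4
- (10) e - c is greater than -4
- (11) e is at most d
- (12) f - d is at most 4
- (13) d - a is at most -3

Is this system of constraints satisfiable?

Constraints 3, 7, 8, 9, 12, and 13 give a − d ≥ 3, d − f ≥ -4, f − c ≥ 4, c − b ≥ -3, b − e ≥ 4, e − a ≥ -3.
Adding all 6 inequalities: the left sides telescope to 0, and the right sides sum to 3 + (-4) + 4 + (-3) + 4 + (-3) = 1. So 0 ≥ 1, which is false.

Unsatisfiable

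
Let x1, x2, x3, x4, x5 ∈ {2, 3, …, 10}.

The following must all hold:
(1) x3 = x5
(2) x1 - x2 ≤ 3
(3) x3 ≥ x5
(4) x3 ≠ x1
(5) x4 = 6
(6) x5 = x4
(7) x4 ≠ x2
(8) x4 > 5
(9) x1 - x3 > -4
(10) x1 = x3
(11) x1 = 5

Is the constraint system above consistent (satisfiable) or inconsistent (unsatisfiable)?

Unsatisfiable

Constraint 11 fixes x1 = 5 and constraint 5 fixes x4 = 6. Constraints 1, 6, and 10 give x1 = x3 = x5 = x4, so x1 = x4. But 5 ≠ 6 — contradiction.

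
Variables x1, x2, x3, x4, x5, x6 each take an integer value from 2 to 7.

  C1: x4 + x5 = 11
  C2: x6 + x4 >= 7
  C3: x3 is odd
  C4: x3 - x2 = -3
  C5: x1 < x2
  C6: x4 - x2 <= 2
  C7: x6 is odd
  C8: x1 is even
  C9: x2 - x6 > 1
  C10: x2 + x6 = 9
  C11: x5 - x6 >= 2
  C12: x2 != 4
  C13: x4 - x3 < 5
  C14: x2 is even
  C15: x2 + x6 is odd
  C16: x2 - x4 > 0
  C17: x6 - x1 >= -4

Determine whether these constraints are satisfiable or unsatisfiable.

Satisfiable

Take x1 = 4, x2 = 6, x3 = 3, x4 = 5, x5 = 6, x6 = 3. Then constraint 1: x4 + x5 = 11; constraint 2: x6 + x4 = 8; constraint 4: x3 - x2 = -3, and every other listed constraint is also met.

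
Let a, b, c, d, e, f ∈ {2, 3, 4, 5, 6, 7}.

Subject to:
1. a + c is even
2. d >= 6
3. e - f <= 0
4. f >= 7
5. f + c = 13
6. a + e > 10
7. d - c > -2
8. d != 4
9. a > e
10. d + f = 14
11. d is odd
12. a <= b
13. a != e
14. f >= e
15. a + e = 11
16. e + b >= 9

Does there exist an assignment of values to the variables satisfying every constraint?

One satisfying assignment is a = 6, b = 7, c = 6, d = 7, e = 5, f = 7.
For the less obvious constraints — constraint 3: e - f = -2; constraint 5: f + c = 13; constraint 6: a + e = 11 — and the others hold by inspection.

Satisfiable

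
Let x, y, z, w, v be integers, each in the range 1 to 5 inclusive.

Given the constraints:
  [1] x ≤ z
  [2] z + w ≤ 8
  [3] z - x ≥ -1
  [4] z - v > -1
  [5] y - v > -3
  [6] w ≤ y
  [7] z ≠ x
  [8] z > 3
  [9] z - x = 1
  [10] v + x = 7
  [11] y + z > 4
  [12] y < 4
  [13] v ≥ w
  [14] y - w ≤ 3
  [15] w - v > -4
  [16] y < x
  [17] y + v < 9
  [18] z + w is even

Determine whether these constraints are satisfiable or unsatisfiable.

One satisfying assignment is x = 3, y = 2, z = 4, w = 2, v = 4.
For the less obvious constraints — constraint 2: z + w = 6; constraint 3: z - x = 1 — and the others hold by inspection.

Satisfiable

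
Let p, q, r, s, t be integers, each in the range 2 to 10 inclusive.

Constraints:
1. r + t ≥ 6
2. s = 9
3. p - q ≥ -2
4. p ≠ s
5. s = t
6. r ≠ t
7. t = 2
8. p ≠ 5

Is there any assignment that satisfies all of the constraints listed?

Unsatisfiable

Constraint 2 fixes s = 9 and constraint 7 fixes t = 2, but constraint 5 requires s = t. Since 9 ≠ 2, contradiction.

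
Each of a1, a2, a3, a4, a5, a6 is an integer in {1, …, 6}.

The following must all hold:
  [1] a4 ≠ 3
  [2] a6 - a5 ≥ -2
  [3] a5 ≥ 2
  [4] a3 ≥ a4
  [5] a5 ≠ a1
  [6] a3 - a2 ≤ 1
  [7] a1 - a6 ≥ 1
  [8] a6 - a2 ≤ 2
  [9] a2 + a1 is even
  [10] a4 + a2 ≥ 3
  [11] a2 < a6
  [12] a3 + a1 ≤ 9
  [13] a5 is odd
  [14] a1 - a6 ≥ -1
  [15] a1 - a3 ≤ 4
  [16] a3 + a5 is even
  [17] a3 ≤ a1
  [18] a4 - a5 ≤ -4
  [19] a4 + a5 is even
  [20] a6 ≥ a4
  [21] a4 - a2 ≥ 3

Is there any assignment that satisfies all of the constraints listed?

Constraints 2, 6, 7, 15, 18, and 21 give a3 − a1 ≥ -4, a1 − a6 ≥ 1, a6 − a5 ≥ -2, a5 − a4 ≥ 4, a4 − a2 ≥ 3, a2 − a3 ≥ -1.
Adding all 6 inequalities: the left sides telescope to 0, and the right sides sum to (-4) + 1 + (-2) + 4 + 3 + (-1) = 1. So 0 ≥ 1, which is false.

Unsatisfiable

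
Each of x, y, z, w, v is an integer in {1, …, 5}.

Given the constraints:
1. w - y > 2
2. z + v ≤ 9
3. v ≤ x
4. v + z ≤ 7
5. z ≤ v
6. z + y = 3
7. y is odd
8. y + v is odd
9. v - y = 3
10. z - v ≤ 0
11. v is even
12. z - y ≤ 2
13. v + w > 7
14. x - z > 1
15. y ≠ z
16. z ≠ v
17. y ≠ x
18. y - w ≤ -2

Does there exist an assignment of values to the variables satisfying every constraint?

Try x = 5, y = 1, z = 2, w = 4, v = 4.
Check constraint 1: w - y = 3; constraint 2: z + v = 6; constraint 4: v + z = 6. The remaining constraints are straightforward to verify.

Satisfiable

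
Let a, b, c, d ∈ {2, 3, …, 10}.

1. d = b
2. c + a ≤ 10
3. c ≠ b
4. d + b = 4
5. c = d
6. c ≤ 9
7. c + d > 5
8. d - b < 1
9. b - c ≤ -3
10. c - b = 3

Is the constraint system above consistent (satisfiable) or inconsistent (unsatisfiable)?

Unsatisfiable

From constraints 1 and 5, c = d = b, so c = b. But constraint 3 says c ≠ b. Contradiction.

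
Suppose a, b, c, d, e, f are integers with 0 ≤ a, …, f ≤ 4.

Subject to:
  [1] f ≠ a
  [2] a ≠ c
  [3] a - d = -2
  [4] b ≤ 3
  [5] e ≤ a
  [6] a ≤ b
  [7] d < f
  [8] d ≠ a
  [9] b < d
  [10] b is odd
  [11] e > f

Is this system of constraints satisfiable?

Constraints 5, 6, 7, 9, and 11 give e ≤ a, a ≤ b, b < d, d < f, f < e. Chaining: e ≤ a ≤ b < d < f < e, which forces e < e — impossible.

Unsatisfiable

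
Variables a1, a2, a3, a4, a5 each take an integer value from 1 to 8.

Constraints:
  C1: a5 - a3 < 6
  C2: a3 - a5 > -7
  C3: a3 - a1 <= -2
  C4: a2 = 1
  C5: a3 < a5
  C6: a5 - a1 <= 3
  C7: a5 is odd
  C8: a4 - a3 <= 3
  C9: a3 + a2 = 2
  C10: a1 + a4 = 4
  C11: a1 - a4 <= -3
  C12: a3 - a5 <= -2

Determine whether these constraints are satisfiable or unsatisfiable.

Unsatisfiable

Constraints 3, 8, and 11 give a1 − a3 ≥ 2, a3 − a4 ≥ -3, a4 − a1 ≥ 3.
Adding all 3 inequalities: the left sides telescope to 0, and the right sides sum to 2 + (-3) + 3 = 2. So 0 ≥ 2, which is false.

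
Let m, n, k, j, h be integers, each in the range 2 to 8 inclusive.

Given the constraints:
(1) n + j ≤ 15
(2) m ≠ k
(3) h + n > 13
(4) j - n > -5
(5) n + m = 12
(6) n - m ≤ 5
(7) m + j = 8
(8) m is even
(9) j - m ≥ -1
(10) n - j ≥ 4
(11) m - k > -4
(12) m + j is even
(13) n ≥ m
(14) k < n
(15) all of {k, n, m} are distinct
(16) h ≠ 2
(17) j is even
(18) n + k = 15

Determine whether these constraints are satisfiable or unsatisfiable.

Setting (m, n, k, j, h) = (4, 8, 7, 4, 8) satisfies everything: constraint 1: n + j = 12; constraint 3: h + n = 16, and the others follow.

Satisfiable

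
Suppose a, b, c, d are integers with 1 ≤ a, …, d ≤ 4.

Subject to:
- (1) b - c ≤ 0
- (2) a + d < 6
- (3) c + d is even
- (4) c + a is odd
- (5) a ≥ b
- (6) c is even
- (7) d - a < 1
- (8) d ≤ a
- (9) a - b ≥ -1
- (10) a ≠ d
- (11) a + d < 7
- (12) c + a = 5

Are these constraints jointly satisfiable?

Try a = 3, b = 2, c = 2, d = 2.
Check constraint 1: b - c = 0; constraint 2: a + d = 5; constraint 7: d - a = -1. The remaining constraints are straightforward to verify.

Satisfiable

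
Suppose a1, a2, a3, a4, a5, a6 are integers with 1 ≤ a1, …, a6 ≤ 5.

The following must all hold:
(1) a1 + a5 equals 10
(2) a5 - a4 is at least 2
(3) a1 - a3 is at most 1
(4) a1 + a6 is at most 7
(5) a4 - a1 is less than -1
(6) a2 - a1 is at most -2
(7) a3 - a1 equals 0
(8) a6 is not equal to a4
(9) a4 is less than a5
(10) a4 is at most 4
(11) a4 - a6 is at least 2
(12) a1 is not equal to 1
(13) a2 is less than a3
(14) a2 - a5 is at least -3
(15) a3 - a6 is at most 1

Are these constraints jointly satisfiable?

Unsatisfiable

Constraints 2, 3, 6, 11, 14, and 15 give a2 − a5 ≥ -3, a5 − a4 ≥ 2, a4 − a6 ≥ 2, a6 − a3 ≥ -1, a3 − a1 ≥ -1, a1 − a2 ≥ 2.
Adding all 6 inequalities: the left sides telescope to 0, and the right sides sum to (-3) + 2 + 2 + (-1) + (-1) + 2 = 1. So 0 ≥ 1, which is false.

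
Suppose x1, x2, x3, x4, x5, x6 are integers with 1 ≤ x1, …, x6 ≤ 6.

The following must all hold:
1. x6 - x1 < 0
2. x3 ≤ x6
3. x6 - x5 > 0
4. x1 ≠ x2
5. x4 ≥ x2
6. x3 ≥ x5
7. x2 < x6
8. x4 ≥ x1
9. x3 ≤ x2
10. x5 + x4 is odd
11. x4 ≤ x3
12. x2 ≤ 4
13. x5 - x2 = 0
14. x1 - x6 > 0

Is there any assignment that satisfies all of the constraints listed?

Unsatisfiable

Constraints 1, 7, 8, 9, and 11 give x2 < x6, x6 < x1, x1 ≤ x4, x4 ≤ x3, x3 ≤ x2. Chaining: x2 < x6 < x1 ≤ x4 ≤ x3 ≤ x2, which forces x2 < x2 — impossible.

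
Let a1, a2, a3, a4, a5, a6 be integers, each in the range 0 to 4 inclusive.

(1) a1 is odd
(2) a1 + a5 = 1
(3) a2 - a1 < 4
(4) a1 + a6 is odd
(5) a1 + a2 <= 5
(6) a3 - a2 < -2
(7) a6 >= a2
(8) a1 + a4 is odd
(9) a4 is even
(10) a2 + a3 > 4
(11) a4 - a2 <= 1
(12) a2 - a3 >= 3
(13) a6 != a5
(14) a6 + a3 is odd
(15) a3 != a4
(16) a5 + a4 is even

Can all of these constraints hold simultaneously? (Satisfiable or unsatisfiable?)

Setting (a1, a2, a3, a4, a5, a6) = (1, 4, 1, 4, 0, 4) satisfies everything: constraint 2: a1 + a5 = 1; constraint 3: a2 - a1 = 3, and the others follow.

Satisfiable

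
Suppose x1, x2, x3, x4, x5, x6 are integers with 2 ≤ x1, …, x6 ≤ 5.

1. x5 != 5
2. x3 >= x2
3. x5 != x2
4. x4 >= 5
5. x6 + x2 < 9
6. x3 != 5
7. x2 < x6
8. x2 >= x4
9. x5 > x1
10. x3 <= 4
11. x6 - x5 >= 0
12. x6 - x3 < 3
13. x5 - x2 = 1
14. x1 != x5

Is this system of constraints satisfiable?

Unsatisfiable

From constraints 4 and 8: x2 ≥ x4 and x4 ≥ 5, so x2 ≥ 5. From constraints 2 and 10: x2 ≤ x3 and x3 ≤ 4, so x2 ≤ 4. But 4 < 5, so no value of x2 works.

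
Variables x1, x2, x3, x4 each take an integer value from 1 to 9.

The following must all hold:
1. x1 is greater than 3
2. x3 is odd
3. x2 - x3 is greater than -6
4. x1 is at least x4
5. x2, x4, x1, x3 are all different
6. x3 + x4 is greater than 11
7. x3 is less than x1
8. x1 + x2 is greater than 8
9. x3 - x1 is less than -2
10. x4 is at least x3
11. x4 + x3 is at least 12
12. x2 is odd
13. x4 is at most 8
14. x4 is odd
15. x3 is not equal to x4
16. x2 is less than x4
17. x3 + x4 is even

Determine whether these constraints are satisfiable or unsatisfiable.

Satisfiable

One satisfying assignment is x1 = 9, x2 = 1, x3 = 5, x4 = 7.
For the less obvious constraints — constraint 3: x2 - x3 = -4; constraint 6: x3 + x4 = 12; constraint 8: x1 + x2 = 10 — and the others hold by inspection.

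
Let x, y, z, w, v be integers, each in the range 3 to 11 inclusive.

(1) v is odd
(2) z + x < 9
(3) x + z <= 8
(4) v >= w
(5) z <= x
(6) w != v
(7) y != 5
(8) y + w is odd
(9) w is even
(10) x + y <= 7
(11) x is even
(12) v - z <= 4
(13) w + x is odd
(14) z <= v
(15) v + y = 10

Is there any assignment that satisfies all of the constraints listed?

Constraint 9 makes w even and constraint 11 makes x even, so w + x must be even. Constraint 13 says w + x is odd — contradiction.

Unsatisfiable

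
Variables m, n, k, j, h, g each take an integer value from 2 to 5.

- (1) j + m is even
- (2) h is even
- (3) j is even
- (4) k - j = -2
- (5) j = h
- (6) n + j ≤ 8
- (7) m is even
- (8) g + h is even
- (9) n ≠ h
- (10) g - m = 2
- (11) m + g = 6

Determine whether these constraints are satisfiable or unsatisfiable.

Try m = 2, n = 2, k = 2, j = 4, h = 4, g = 4.
Check constraint 4: k - j = -2; constraint 6: n + j = 6; constraint 10: g - m = 2. The remaining constraints are straightforward to verify.

Satisfiable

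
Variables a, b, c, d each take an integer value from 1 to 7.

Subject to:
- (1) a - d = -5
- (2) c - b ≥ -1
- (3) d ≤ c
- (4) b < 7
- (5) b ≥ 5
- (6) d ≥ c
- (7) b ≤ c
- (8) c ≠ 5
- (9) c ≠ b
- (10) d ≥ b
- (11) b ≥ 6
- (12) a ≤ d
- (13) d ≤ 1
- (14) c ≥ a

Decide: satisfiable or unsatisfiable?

Unsatisfiable

From constraints 7 and 11: c ≥ b and b ≥ 6, so c ≥ 6. From constraints 6 and 13: c ≤ d and d ≤ 1, so c ≤ 1. But 1 < 6, so no value of c works.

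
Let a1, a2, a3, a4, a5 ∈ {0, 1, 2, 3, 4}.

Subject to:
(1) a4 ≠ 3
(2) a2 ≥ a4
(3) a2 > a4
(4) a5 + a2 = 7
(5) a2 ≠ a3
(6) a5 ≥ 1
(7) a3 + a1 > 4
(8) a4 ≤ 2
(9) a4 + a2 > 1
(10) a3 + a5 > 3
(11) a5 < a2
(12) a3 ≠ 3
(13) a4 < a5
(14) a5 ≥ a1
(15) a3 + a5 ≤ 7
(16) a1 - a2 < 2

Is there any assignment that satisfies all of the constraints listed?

Satisfiable

The assignment a1 = 3, a2 = 4, a3 = 2, a4 = 0, a5 = 3 works:
  constraint 4 holds since a5 + a2 = 7.
  constraint 7 holds since a3 + a1 = 5.
The rest check out directly.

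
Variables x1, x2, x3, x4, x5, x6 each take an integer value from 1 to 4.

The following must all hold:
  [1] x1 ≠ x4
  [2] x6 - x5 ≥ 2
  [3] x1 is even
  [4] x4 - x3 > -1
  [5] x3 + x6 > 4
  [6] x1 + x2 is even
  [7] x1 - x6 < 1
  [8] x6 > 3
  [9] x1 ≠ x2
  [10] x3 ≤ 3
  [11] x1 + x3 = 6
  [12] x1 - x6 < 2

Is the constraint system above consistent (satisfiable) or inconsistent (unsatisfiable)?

Take x1 = 4, x2 = 2, x3 = 2, x4 = 2, x5 = 2, x6 = 4. Then constraint 2: x6 - x5 = 2; constraint 4: x4 - x3 = 0; constraint 5: x3 + x6 = 6, and every other listed constraint is also met.

Satisfiable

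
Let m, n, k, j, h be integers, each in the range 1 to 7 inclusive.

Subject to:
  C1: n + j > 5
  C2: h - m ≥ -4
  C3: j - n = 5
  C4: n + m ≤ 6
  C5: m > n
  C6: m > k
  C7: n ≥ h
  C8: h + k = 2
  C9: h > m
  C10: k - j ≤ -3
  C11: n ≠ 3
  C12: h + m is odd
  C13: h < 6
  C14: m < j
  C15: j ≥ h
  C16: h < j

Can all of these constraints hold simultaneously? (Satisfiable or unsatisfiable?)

Unsatisfiable

Constraints 5, 7, and 9 give h ≤ n, n < m, m < h. Chaining: h ≤ n < m < h, which forces h < h — impossible.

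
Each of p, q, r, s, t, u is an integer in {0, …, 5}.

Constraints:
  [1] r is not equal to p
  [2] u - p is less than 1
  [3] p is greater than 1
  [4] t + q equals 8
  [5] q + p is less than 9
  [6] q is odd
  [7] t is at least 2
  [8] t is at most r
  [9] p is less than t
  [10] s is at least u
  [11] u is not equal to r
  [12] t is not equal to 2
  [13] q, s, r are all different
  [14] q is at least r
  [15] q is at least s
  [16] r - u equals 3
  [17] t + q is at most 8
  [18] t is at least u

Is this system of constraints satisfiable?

The assignment p = 2, q = 5, r = 4, s = 3, t = 3, u = 1 works:
  constraint 2 holds since u - p = -1.
  constraint 4 holds since t + q = 8.
The rest check out directly.

Satisfiable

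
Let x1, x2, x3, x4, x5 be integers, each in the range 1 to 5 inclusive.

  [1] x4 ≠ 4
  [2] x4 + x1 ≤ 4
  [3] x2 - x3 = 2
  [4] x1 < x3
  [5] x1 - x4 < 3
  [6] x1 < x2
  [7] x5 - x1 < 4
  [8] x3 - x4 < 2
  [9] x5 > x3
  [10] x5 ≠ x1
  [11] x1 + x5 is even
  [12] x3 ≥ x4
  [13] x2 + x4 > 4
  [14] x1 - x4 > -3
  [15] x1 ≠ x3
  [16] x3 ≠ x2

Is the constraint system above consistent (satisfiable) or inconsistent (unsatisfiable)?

Satisfiable

The assignment x1 = 1, x2 = 4, x3 = 2, x4 = 1, x5 = 3 works:
  constraint 2 holds since x4 + x1 = 2.
  constraint 3 holds since x2 - x3 = 2.
The rest check out directly.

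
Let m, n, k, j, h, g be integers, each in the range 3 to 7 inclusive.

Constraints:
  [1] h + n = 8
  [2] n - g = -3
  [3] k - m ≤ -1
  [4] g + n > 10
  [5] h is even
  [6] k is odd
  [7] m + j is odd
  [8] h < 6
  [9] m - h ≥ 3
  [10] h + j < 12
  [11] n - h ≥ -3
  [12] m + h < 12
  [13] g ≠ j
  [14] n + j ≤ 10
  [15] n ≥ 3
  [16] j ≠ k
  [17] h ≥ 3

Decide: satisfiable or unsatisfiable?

Satisfiable

Setting (m, n, k, j, h, g) = (7, 4, 5, 6, 4, 7) satisfies everything: constraint 1: h + n = 8; constraint 2: n - g = -3, and the others follow.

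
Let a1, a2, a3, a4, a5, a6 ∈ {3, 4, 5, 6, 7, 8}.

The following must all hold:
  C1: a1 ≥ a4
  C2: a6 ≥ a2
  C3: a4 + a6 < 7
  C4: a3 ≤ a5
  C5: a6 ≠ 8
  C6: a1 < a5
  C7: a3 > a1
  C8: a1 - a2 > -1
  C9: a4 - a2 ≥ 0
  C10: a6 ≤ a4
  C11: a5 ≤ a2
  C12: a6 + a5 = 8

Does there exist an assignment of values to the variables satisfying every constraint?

Unsatisfiable

Constraints 1, 4, 7, 9, and 11 give a5 ≤ a2, a2 ≤ a4, a4 ≤ a1, a1 < a3, a3 ≤ a5. Chaining: a5 ≤ a2 ≤ a4 ≤ a1 < a3 ≤ a5, which forces a5 < a5 — impossible.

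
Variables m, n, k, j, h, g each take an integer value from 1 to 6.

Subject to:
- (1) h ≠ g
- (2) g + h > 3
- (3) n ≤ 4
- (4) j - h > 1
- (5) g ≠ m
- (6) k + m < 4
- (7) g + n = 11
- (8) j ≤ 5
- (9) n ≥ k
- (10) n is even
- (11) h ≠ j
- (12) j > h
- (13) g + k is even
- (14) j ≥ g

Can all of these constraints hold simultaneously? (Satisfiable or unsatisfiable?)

Unsatisfiable

From constraints 8 and 14: g ≤ j ≤ 5. From constraint 3: n ≤ 4. Hence g + n ≤ 9. But constraint 7 requires g + n = 11, and 11 > 9. Contradiction.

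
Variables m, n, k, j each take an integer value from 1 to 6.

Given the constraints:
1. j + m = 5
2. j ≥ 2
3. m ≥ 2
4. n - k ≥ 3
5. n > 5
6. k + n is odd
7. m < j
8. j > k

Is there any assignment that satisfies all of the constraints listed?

Satisfiable

Try m = 2, n = 6, k = 1, j = 3.
Check constraint 1: j + m = 5; constraint 4: n - k = 5; constraint 6: k + n = 7 is odd. The remaining constraints are straightforward to verify.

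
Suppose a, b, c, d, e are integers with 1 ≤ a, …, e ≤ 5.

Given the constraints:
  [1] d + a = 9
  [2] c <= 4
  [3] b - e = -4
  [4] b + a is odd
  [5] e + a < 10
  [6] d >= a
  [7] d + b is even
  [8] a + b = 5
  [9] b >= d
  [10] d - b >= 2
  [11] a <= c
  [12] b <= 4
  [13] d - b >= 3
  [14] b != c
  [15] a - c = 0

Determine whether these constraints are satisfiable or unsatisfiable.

Unsatisfiable

From constraints 9 and 12: d ≤ b ≤ 4. From constraints 2 and 11: a ≤ c ≤ 4. Hence d + a ≤ 8. But constraint 1 requires d + a = 9, and 9 > 8. Contradiction.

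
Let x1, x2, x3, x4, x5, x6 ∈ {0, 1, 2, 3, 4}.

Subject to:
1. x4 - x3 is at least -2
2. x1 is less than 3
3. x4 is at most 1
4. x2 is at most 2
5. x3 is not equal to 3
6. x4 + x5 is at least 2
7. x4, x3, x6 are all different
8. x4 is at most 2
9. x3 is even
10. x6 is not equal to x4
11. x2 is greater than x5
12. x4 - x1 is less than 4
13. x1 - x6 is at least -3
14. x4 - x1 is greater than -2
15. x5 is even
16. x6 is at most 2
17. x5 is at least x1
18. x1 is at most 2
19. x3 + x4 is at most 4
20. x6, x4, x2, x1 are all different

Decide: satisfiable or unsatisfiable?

Constraints 4, 8, 16, and 18 confine each of x6, x4, x2, x1 to the 3 values {0, …, 2} (the domain already gives each ≥ 0).
Constraint 20 requires all 4 of them to be distinct, but only 3 values are available — impossible by the pigeonhole principle.

Unsatisfiable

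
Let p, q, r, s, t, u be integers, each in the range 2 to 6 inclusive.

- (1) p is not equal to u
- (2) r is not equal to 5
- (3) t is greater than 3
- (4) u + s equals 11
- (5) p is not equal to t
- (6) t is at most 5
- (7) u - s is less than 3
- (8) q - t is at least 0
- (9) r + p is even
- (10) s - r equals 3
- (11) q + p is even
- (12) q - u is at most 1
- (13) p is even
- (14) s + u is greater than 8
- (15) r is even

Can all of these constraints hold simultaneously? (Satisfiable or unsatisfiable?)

Try p = 2, q = 4, r = 2, s = 5, t = 4, u = 6.
Check constraint 4: u + s = 11; constraint 7: u - s = 1. The remaining constraints are straightforward to verify.

Satisfiable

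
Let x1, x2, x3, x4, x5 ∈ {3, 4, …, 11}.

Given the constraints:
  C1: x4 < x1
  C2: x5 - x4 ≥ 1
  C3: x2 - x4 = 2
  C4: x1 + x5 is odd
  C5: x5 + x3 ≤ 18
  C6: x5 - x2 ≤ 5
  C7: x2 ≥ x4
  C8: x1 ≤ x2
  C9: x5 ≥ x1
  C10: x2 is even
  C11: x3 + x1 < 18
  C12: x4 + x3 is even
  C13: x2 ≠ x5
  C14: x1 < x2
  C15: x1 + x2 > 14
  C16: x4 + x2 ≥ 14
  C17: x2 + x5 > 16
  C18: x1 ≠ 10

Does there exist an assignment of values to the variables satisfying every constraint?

One satisfying assignment is x1 = 7, x2 = 8, x3 = 8, x4 = 6, x5 = 10.
For the less obvious constraints — constraint 2: x5 - x4 = 4; constraint 3: x2 - x4 = 2 — and the others hold by inspection.

Satisfiable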